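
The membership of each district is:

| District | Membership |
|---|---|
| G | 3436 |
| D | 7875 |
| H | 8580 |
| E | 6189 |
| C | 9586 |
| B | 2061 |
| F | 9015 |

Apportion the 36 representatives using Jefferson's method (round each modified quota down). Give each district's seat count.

G 2; D 6; H 7; E 5; C 8; B 1; F 7

Standard divisor 46742/36 ≈ 1298.389; standard quotas: G 2.646, D 6.065, H 6.608, E 4.767, C 7.383, B 1.587, F 6.943.
Rounding down gives 2, 6, 6, 4, 7, 1, 6 = 32 seats, so the divisor must be adjusted.
With modified divisor 1170: modified quotas G 2.937, D 6.731, H 7.333, E 5.290, C 8.193, B 1.762, F 7.705.
Rounding down: G 2, D 6, H 7, E 5, C 8, B 1, F 7 (total 36).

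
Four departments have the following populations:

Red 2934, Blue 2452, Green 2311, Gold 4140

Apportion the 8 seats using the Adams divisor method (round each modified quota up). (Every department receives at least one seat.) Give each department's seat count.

Red: 2, Blue: 2, Green: 2, Gold: 2

Standard divisor 11837/8 ≈ 1479.625; standard quotas: Red 1.983, Blue 1.657, Green 1.562, Gold 2.798.
Rounding up gives 2, 2, 2, 3 = 9 seats, so the divisor must be adjusted.
With modified divisor 2200: modified quotas Red 1.334, Blue 1.115, Green 1.050, Gold 1.882.
Rounding up: Red 2, Blue 2, Green 2, Gold 2 (total 8).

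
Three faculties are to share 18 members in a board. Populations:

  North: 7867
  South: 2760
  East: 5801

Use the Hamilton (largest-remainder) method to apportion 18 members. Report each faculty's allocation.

Total 16428; standard divisor 16428/18 ≈ 912.667.
Standard quotas: North 8.6198, South 3.0241, East 6.3561.
Lower quotas: North 8, South 3, East 6 (sum 17, leaving 1 seat).
Remainders in descending order: North 0.6198, East 0.3561, South 0.0241.
The surplus seat goes to North.

North: 9, South: 3, East: 6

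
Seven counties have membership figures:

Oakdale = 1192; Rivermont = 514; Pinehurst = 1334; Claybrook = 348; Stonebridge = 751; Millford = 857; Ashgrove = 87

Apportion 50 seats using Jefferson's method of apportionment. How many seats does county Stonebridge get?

Standard divisor 5083/50 ≈ 101.66; standard quotas: Oakdale 11.725, Rivermont 5.056, Pinehurst 13.122, Claybrook 3.423, Stonebridge 7.387, Millford 8.430, Ashgrove 0.856.
Rounding down gives 11, 5, 13, 3, 7, 8, 0 = 47 seats, so the divisor must be adjusted.
With modified divisor 95: modified quotas Oakdale 12.547, Rivermont 5.411, Pinehurst 14.042, Claybrook 3.663, Stonebridge 7.905, Millford 9.021, Ashgrove 0.916.
Rounding down: Oakdale 12, Rivermont 5, Pinehurst 14, Claybrook 3, Stonebridge 7, Millford 9, Ashgrove 0 (total 50).
Stonebridge receives 7.

7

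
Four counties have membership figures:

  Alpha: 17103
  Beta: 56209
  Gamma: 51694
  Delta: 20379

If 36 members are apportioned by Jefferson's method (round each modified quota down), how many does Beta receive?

Standard divisor 145385/36 ≈ 4038.472; standard quotas: Alpha 4.235, Beta 13.918, Gamma 12.800, Delta 5.046.
Rounding down gives 4, 13, 12, 5 = 34 seats, so the divisor must be adjusted.
With modified divisor 3900: modified quotas Alpha 4.385, Beta 14.413, Gamma 13.255, Delta 5.225.
Rounding down: Alpha 4, Beta 14, Gamma 13, Delta 5 (total 36).
Beta receives 14.

14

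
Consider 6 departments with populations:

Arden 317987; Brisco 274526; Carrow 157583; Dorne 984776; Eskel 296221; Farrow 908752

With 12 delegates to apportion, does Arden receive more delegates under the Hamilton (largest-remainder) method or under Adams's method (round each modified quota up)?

Hamilton: Arden 1, Brisco 1, Carrow 1, Dorne 4, Eskel 1, Farrow 4.
Adams: Arden 2, Brisco 1, Carrow 1, Dorne 4, Eskel 1, Farrow 3.
Arden gets 1 under Hamilton and 2 under Adams.

Adams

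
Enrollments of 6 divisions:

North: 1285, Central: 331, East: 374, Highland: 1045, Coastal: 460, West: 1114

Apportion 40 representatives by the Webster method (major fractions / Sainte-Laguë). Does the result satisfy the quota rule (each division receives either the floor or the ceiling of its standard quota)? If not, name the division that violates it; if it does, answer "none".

none

Standard quotas: North 11.152, Central 2.873, East 3.246, Highland 9.069, Coastal 3.992, West 9.668.
Webster allocation: North 11, Central 3, East 3, Highland 9, Coastal 4, West 10.
Every allocation lies between the lower and upper quota.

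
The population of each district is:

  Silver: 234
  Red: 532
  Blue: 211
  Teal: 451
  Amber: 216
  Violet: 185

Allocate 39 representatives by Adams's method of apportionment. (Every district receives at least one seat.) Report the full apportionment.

Silver 5, Red 11, Blue 5, Teal 9, Amber 5, Violet 4

Standard divisor 1829/39 ≈ 46.897; standard quotas: Silver 4.990, Red 11.344, Blue 4.499, Teal 9.617, Amber 4.606, Violet 3.945.
Rounding up gives 5, 12, 5, 10, 5, 4 = 41 seats, so the divisor must be adjusted.
With modified divisor 51: modified quotas Silver 4.588, Red 10.431, Blue 4.137, Teal 8.843, Amber 4.235, Violet 3.627.
Rounding up: Silver 5, Red 11, Blue 5, Teal 9, Amber 5, Violet 4 (total 39).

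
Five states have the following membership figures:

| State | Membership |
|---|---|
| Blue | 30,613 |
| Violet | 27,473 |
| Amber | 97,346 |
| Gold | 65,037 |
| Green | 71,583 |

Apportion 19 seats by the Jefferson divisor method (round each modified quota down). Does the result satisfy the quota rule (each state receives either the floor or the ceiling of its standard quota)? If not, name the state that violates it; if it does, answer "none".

none

Standard quotas: Blue 1.992, Violet 1.787, Amber 6.333, Gold 4.231, Green 4.657.
Jefferson allocation: Blue 2, Violet 1, Amber 7, Gold 4, Green 5.
Every allocation lies between the lower and upper quota.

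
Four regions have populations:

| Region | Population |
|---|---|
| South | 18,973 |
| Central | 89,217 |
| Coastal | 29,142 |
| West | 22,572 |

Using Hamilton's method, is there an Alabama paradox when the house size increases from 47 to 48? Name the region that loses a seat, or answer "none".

South

At 47 seats: South 6, Central 26, Coastal 8, West 7.
At 48 seats: South 5, Central 27, Coastal 9, West 7.
South drops from 6 to 5.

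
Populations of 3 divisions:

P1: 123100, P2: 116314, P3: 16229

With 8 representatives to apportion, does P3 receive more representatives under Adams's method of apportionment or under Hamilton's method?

Adams: P1 4, P2 3, P3 1.
Hamilton: P1 4, P2 4, P3 0.
P3 gets 1 under Adams and 0 under Hamilton.

Adams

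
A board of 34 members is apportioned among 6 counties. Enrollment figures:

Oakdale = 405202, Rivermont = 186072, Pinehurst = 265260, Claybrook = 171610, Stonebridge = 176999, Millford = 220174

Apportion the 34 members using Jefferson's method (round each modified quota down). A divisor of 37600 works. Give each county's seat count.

Oakdale 10, Rivermont 4, Pinehurst 7, Claybrook 4, Stonebridge 4, Millford 5

With modified divisor 37600: modified quotas Oakdale 10.777, Rivermont 4.949, Pinehurst 7.055, Claybrook 4.564, Stonebridge 4.707, Millford 5.856.
Rounding down: Oakdale 10, Rivermont 4, Pinehurst 7, Claybrook 4, Stonebridge 4, Millford 5 (total 34).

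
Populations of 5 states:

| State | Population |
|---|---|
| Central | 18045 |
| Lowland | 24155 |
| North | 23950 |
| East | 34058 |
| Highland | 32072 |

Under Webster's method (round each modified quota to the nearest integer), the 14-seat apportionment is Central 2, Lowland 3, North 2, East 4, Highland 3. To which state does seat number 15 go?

North

Priority for the next seat is population ÷ (current seats + 0.5).
Priorities: Central 7218.000, Lowland 6901.429, North 9580.000, East 7568.444, Highland 9163.429.
Highest priority: North.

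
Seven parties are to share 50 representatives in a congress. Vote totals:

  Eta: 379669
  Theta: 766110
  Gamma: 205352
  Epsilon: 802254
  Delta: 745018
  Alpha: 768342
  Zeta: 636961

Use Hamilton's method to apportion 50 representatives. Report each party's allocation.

Eta 5, Theta 9, Gamma 2, Epsilon 9, Delta 9, Alpha 9, Zeta 7

Total 4303706; standard divisor 4303706/50 ≈ 86074.12.
Standard quotas: Eta 4.4110, Theta 8.9006, Gamma 2.3858, Epsilon 9.3205, Delta 8.6555, Alpha 8.9265, Zeta 7.4001.
Lower quotas: Eta 4, Theta 8, Gamma 2, Epsilon 9, Delta 8, Alpha 8, Zeta 7 (sum 46, leaving 4 seats).
Remainders in descending order: Alpha 0.9265, Theta 0.9006, Delta 0.6555, Eta 0.4110, Zeta 0.4001, Gamma 0.3858, Epsilon 0.3205.
Largest remainders: Alpha, Theta, Delta, Eta receive the extra seats.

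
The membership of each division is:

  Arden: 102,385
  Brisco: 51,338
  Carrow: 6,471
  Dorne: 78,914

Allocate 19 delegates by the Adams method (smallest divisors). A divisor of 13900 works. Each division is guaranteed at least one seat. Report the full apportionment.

With modified divisor 13900: modified quotas Arden 7.366, Brisco 3.693, Carrow 0.466, Dorne 5.677.
Rounding up: Arden 8, Brisco 4, Carrow 1, Dorne 6 (total 19).

Arden 8; Brisco 4; Carrow 1; Dorne 6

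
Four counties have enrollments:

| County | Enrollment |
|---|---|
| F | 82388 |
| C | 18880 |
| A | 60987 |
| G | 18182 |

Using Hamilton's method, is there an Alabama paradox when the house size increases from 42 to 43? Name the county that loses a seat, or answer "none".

At 42 seats: F 19, C 5, A 14, G 4.
At 43 seats: F 20, C 4, A 15, G 4.
C drops from 5 to 4.

C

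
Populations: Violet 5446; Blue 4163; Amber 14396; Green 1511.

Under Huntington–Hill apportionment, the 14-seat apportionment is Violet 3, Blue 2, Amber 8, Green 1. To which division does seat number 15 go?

Priority for the next seat is population ÷ (√(s·(s+1))).
Priorities: Violet 1572.125, Blue 1699.538, Amber 1696.585, Green 1068.438.
Highest priority: Blue.

Blue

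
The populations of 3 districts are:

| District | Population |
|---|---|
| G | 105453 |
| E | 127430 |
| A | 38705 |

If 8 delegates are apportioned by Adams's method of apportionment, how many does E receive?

4

Standard divisor 271588/8 ≈ 33948.5; standard quotas: G 3.106, E 3.754, A 1.140.
Rounding up gives 4, 4, 2 = 10 seats, so the divisor must be adjusted.
With modified divisor 40600: modified quotas G 2.597, E 3.139, A 0.953.
Rounding up: G 3, E 4, A 1 (total 8).
E receives 4.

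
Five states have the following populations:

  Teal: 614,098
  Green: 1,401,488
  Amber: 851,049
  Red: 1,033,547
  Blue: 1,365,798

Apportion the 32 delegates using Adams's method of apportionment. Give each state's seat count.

Teal 4; Green 9; Amber 5; Red 6; Blue 8

Standard divisor 5265980/32 ≈ 164561.875; standard quotas: Teal 3.732, Green 8.516, Amber 5.172, Red 6.281, Blue 8.300.
Rounding up gives 4, 9, 6, 7, 9 = 35 seats, so the divisor must be adjusted.
With modified divisor 173700: modified quotas Teal 3.535, Green 8.068, Amber 4.900, Red 5.950, Blue 7.863.
Rounding up: Teal 4, Green 9, Amber 5, Red 6, Blue 8 (total 32).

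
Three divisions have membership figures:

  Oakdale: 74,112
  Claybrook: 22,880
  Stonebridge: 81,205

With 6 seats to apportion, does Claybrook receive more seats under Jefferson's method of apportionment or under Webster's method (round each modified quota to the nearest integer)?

Webster

Jefferson: Oakdale 3, Claybrook 0, Stonebridge 3.
Webster: Oakdale 2, Claybrook 1, Stonebridge 3.
Claybrook gets 0 under Jefferson and 1 under Webster.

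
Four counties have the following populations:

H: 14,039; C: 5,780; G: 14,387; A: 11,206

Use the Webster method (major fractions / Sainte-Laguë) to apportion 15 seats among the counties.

Standard divisor 45412/15 ≈ 3027.467; standard quotas: H 4.637, C 1.909, G 4.752, A 3.701.
Rounding to the nearest integer gives 5, 2, 5, 4 = 16 seats, so the divisor must be adjusted.
With modified divisor 3160: modified quotas H 4.443, C 1.829, G 4.553, A 3.546.
Rounding to the nearest integer: H 4, C 2, G 5, A 4 (total 15).

H 4; C 2; G 5; A 4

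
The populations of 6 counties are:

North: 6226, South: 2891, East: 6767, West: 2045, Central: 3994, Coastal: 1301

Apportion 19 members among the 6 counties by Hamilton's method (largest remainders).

North: 5; South: 2; East: 6; West: 2; Central: 3; Coastal: 1

The standard divisor is 23224/19 ≈ 1222.316.
Standard quotas: North 5.0936, South 2.3652, East 5.5362, West 1.6731, Central 3.2676, Coastal 1.0644.
Lower quotas: North 5, South 2, East 5, West 1, Central 3, Coastal 1 (sum 17, leaving 2 seats).
Remainders in descending order: West 0.6731, East 0.5362, South 0.3652, Central 0.2676, North 0.0936, Coastal 0.0644.
Largest remainders: West, East receive the extra seats.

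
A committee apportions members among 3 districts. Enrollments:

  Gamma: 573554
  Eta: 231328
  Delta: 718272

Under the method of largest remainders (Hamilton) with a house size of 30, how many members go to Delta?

Standard divisor: 1523154 ÷ 30 ≈ 50771.8.
Standard quotas: Gamma 11.2967, Eta 4.5562, Delta 14.1471.
Lower quotas: Gamma 11, Eta 4, Delta 14 (sum 29, leaving 1 seat).
Remainders in descending order: Eta 0.5562, Gamma 0.2967, Delta 0.1471.
The surplus seat goes to Eta.
Delta receives 14.

14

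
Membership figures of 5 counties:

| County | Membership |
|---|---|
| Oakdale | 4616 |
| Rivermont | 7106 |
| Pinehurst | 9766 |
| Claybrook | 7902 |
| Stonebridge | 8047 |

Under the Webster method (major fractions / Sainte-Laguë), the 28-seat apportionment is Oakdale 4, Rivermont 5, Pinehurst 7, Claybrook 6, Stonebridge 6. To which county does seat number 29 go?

Pinehurst

Priority for the next seat is population ÷ (current seats + 0.5).
Priorities: Oakdale 1025.778, Rivermont 1292.000, Pinehurst 1302.133, Claybrook 1215.692, Stonebridge 1238.000.
Highest priority: Pinehurst.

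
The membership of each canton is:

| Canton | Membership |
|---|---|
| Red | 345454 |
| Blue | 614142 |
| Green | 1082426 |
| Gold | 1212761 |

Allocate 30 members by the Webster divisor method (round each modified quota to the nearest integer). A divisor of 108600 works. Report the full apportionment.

With modified divisor 108600: modified quotas Red 3.181, Blue 5.655, Green 9.967, Gold 11.167.
Rounding to the nearest integer: Red 3, Blue 6, Green 10, Gold 11 (total 30).

Red 3; Blue 6; Green 10; Gold 11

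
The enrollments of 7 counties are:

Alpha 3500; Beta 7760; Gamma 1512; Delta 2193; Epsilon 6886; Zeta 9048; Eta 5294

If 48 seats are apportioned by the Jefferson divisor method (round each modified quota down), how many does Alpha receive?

4

Standard divisor 36193/48 ≈ 754.021; standard quotas: Alpha 4.642, Beta 10.291, Gamma 2.005, Delta 2.908, Epsilon 9.132, Zeta 12.000, Eta 7.021.
Rounding down gives 4, 10, 2, 2, 9, 11, 7 = 45 seats, so the divisor must be adjusted.
With modified divisor 703: modified quotas Alpha 4.979, Beta 11.038, Gamma 2.151, Delta 3.119, Epsilon 9.795, Zeta 12.871, Eta 7.531.
Rounding down: Alpha 4, Beta 11, Gamma 2, Delta 3, Epsilon 9, Zeta 12, Eta 7 (total 48).
Alpha receives 4.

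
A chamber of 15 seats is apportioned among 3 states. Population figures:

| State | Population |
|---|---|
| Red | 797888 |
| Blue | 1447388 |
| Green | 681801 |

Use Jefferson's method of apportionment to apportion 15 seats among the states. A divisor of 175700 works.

With modified divisor 175700: modified quotas Red 4.541, Blue 8.238, Green 3.880.
Rounding down: Red 4, Blue 8, Green 3 (total 15).

Red 4, Blue 8, Green 3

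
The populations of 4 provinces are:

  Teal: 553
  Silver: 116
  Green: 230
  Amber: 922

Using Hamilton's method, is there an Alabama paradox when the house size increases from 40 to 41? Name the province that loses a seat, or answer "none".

At 40 seats: Teal 12, Silver 3, Green 5, Amber 20.
At 41 seats: Teal 12, Silver 3, Green 5, Amber 21.
No province's allocation decreased.

none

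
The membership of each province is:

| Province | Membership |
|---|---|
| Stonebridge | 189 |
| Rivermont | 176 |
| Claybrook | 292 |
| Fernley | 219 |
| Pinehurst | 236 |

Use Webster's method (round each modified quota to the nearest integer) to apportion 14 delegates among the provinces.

Stonebridge 2, Rivermont 2, Claybrook 4, Fernley 3, Pinehurst 3

Standard divisor 1112/14 ≈ 79.429; standard quotas: Stonebridge 2.379, Rivermont 2.216, Claybrook 3.676, Fernley 2.757, Pinehurst 2.971.
Rounding to the nearest integer gives Stonebridge 2, Rivermont 2, Claybrook 4, Fernley 3, Pinehurst 3 — total 14, matching the house size, so no adjustment is needed.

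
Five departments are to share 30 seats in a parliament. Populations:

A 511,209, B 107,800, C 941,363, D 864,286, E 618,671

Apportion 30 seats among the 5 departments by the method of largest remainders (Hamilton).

A: 5; B: 1; C: 9; D: 9; E: 6

The standard divisor is 3043329/30 ≈ 101444.3.
Standard quotas: A 5.0393, B 1.0627, C 9.2796, D 8.5198, E 6.0986.
Lower quotas: A 5, B 1, C 9, D 8, E 6 (sum 29, leaving 1 seat).
Remainders in descending order: D 0.5198, C 0.2796, E 0.0986, B 0.0627, A 0.0393.
The surplus seat goes to D.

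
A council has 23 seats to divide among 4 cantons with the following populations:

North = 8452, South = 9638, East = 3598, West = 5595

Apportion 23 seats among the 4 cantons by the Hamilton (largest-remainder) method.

The standard divisor is 27283/23 ≈ 1186.217.
Standard quotas: North 7.1252, South 8.1250, East 3.0332, West 4.7167.
Lower quotas: North 7, South 8, East 3, West 4 (sum 22, leaving 1 seat).
Remainders in descending order: West 0.7167, North 0.1252, South 0.1250, East 0.0332.
The surplus seat goes to West.

North=7, South=8, East=3, West=5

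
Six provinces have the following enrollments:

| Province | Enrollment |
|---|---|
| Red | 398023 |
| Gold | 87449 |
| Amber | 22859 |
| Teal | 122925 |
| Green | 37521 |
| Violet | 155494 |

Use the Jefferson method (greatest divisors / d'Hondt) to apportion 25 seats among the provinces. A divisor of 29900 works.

Red=13, Gold=2, Amber=0, Teal=4, Green=1, Violet=5

With modified divisor 29900: modified quotas Red 13.312, Gold 2.925, Amber 0.765, Teal 4.111, Green 1.255, Violet 5.200.
Rounding down: Red 13, Gold 2, Amber 0, Teal 4, Green 1, Violet 5 (total 25).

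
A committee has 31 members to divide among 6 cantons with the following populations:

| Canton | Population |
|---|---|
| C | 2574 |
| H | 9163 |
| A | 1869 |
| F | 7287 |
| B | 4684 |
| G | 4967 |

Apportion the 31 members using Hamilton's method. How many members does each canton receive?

C 3; H 9; A 2; F 7; B 5; G 5

The standard divisor is 30544/31 ≈ 985.29.
Standard quotas: C 2.6124, H 9.2998, A 1.8969, F 7.3958, B 4.7539, G 5.0412.
Lower quotas: C 2, H 9, A 1, F 7, B 4, G 5 (sum 28, leaving 3 seats).
Remainders in descending order: A 0.8969, B 0.7539, C 0.6124, F 0.3958, H 0.2998, G 0.0412.
The surplus seats go to A, B, C.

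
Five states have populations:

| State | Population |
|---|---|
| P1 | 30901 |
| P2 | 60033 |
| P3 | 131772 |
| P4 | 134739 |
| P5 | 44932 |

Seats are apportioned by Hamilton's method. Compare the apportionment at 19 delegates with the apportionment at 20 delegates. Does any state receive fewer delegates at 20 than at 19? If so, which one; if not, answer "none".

At 19 seats: P1 2, P2 3, P3 6, P4 6, P5 2.
At 20 seats: P1 1, P2 3, P3 7, P4 7, P5 2.
P1 drops from 2 to 1.

P1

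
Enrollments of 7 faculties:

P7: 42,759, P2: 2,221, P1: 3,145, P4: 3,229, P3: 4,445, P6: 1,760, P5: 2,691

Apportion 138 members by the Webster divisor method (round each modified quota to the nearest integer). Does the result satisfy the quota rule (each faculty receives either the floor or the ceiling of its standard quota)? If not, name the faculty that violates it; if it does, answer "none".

Standard quotas: P7 97.938, P2 5.087, P1 7.203, P4 7.396, P3 10.181, P6 4.031, P5 6.164.
Webster allocation: P7 99, P2 5, P1 7, P4 7, P3 10, P6 4, P5 6.
P7 has quota 97.938 (lower 97, upper 98) but receives 99 — outside the quota interval.

P7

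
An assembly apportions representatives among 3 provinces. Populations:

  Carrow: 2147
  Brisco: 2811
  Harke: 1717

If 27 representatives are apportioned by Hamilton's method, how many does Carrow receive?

9

Standard divisor: 6675 ÷ 27 ≈ 247.222.
Standard quotas: Carrow 8.684, Brisco 11.370, Harke 6.945.
Lower quotas: Carrow 8, Brisco 11, Harke 6 (sum 25, leaving 2 seats).
Remainders in descending order: Harke 0.945, Carrow 0.684, Brisco 0.370.
The surplus seats go to Harke, Carrow.
Carrow receives 9.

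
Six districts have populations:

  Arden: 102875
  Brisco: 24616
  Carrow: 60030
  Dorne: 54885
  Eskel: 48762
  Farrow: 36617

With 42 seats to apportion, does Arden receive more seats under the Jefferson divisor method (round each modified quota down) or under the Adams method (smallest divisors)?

Jefferson

Jefferson: Arden 14, Brisco 3, Carrow 8, Dorne 7, Eskel 6, Farrow 4.
Adams: Arden 13, Brisco 3, Carrow 8, Dorne 7, Eskel 6, Farrow 5.
Arden gets 14 under Jefferson and 13 under Adams.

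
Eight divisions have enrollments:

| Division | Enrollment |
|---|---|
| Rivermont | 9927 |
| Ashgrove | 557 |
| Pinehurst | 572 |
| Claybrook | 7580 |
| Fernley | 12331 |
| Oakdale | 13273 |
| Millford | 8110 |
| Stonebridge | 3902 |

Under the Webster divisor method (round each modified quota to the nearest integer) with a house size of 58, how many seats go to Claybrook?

Standard divisor 56252/58 ≈ 969.862; standard quotas: Rivermont 10.235, Ashgrove 0.574, Pinehurst 0.590, Claybrook 7.816, Fernley 12.714, Oakdale 13.685, Millford 8.362, Stonebridge 4.023.
Rounding to the nearest integer gives 10, 1, 1, 8, 13, 14, 8, 4 = 59 seats, so the divisor must be adjusted.
With modified divisor 984.8: modified quotas Rivermont 10.080, Ashgrove 0.566, Pinehurst 0.581, Claybrook 7.697, Fernley 12.521, Oakdale 13.478, Millford 8.235, Stonebridge 3.962.
Rounding to the nearest integer: Rivermont 10, Ashgrove 1, Pinehurst 1, Claybrook 8, Fernley 13, Oakdale 13, Millford 8, Stonebridge 4 (total 58).
Claybrook receives 8.

8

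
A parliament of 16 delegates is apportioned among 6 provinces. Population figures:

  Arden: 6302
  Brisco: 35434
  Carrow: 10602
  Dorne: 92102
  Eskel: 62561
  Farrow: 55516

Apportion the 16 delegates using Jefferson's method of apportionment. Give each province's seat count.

Standard divisor 262517/16 ≈ 16407.312; standard quotas: Arden 0.384, Brisco 2.160, Carrow 0.646, Dorne 5.613, Eskel 3.813, Farrow 3.384.
Rounding down gives 0, 2, 0, 5, 3, 3 = 13 seats, so the divisor must be adjusted.
With modified divisor 13500: modified quotas Arden 0.467, Brisco 2.625, Carrow 0.785, Dorne 6.822, Eskel 4.634, Farrow 4.112.
Rounding down: Arden 0, Brisco 2, Carrow 0, Dorne 6, Eskel 4, Farrow 4 (total 16).

Arden: 0; Brisco: 2; Carrow: 0; Dorne: 6; Eskel: 4; Farrow: 4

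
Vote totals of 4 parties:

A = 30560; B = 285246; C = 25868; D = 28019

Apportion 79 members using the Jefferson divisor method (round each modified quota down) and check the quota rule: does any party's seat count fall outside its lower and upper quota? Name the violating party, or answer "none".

B

Standard quotas: A 6.530, B 60.954, C 5.528, D 5.987.
Jefferson allocation: A 6, B 62, C 5, D 6.
B has quota 60.954 (lower 60, upper 61) but receives 62 — outside the quota interval.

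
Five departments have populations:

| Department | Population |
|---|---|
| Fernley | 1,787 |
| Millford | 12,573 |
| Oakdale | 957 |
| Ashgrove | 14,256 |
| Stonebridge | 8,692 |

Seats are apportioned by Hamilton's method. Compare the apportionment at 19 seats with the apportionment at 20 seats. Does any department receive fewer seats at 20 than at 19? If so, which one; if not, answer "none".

Oakdale

At 19 seats: Fernley 1, Millford 6, Oakdale 1, Ashgrove 7, Stonebridge 4.
At 20 seats: Fernley 1, Millford 7, Oakdale 0, Ashgrove 7, Stonebridge 5.
Oakdale drops from 1 to 0.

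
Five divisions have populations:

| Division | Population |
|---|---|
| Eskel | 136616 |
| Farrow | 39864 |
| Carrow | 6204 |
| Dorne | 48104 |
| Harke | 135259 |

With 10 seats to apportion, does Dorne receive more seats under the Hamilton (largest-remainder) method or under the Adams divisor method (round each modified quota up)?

Hamilton: Eskel 4, Farrow 1, Carrow 0, Dorne 1, Harke 4.
Adams: Eskel 3, Farrow 1, Carrow 1, Dorne 2, Harke 3.
Dorne gets 1 under Hamilton and 2 under Adams.

Adams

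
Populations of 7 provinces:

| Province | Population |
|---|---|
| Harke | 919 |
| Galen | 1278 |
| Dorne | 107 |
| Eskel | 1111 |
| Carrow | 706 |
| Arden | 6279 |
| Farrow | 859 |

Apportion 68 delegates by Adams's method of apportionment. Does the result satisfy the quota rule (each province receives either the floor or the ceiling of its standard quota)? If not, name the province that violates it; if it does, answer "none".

Standard quotas: Harke 5.550, Galen 7.719, Dorne 0.646, Eskel 6.710, Carrow 4.264, Arden 37.923, Farrow 5.188.
Adams allocation: Harke 6, Galen 8, Dorne 1, Eskel 7, Carrow 5, Arden 36, Farrow 5.
Arden has quota 37.923 (lower 37, upper 38) but receives 36 — outside the quota interval.

Arden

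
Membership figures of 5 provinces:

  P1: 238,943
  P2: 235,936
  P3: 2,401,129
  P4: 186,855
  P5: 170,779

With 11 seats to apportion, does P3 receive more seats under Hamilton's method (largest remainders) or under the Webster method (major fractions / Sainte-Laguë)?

Hamilton: P1 1, P2 1, P3 8, P4 1, P5 0.
Webster: P1 1, P2 1, P3 7, P4 1, P5 1.
P3 gets 8 under Hamilton and 7 under Webster.

Hamilton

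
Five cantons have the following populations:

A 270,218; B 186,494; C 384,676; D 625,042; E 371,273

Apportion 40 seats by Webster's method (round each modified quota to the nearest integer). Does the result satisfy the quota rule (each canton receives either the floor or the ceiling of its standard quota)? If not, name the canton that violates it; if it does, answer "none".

none

Standard quotas: A 5.882, B 4.059, C 8.373, D 13.605, E 8.081.
Webster allocation: A 6, B 4, C 8, D 14, E 8.
Every allocation lies between the lower and upper quota.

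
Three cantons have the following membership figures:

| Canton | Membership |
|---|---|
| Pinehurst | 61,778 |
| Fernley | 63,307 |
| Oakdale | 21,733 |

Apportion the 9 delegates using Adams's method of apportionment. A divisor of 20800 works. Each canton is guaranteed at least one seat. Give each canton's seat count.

With modified divisor 20800: modified quotas Pinehurst 2.970, Fernley 3.044, Oakdale 1.045.
Rounding up: Pinehurst 3, Fernley 4, Oakdale 2 (total 9).

Pinehurst 3, Fernley 4, Oakdale 2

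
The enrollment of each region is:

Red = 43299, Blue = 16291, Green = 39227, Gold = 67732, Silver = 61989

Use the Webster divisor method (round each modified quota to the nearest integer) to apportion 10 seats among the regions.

Red 2, Blue 1, Green 2, Gold 3, Silver 2

Standard divisor 228538/10 ≈ 22853.8; standard quotas: Red 1.895, Blue 0.713, Green 1.716, Gold 2.964, Silver 2.712.
Rounding to the nearest integer gives 2, 1, 2, 3, 3 = 11 seats, so the divisor must be adjusted.
With modified divisor 25500: modified quotas Red 1.698, Blue 0.639, Green 1.538, Gold 2.656, Silver 2.431.
Rounding to the nearest integer: Red 2, Blue 1, Green 2, Gold 3, Silver 2 (total 10).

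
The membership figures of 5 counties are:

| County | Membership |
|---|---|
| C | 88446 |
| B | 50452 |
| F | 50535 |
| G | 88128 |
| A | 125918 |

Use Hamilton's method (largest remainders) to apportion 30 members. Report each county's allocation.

C 7, B 4, F 4, G 6, A 9

Total 403479; standard divisor 403479/30 ≈ 13449.3.
Standard quotas: C 6.5763, B 3.7513, F 3.7574, G 6.5526, A 9.3624.
Lower quotas: C 6, B 3, F 3, G 6, A 9 (sum 27, leaving 3 seats).
Remainders in descending order: F 0.7574, B 0.7513, C 0.5763, G 0.5526, A 0.3624.
Largest remainders: F, B, C receive the extra seats.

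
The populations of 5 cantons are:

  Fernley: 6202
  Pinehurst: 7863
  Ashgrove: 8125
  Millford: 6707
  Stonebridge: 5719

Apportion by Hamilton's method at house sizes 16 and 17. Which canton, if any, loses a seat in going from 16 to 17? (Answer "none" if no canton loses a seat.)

At 16 seats: Fernley 3, Pinehurst 3, Ashgrove 4, Millford 3, Stonebridge 3.
At 17 seats: Fernley 3, Pinehurst 4, Ashgrove 4, Millford 3, Stonebridge 3.
No canton's allocation decreased.

none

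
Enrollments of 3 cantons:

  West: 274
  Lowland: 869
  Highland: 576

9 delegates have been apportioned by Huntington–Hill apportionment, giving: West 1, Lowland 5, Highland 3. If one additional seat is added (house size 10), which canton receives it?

West

Priority for the next seat is population ÷ (√(s·(s+1))).
Priorities: West 193.747, Lowland 158.657, Highland 166.277.
Highest priority: West.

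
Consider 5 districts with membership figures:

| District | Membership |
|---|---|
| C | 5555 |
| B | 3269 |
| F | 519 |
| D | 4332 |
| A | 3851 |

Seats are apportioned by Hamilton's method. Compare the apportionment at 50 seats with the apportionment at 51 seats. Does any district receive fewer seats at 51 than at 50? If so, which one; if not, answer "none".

At 50 seats: C 16, B 9, F 2, D 12, A 11.
At 51 seats: C 16, B 10, F 1, D 13, A 11.
F drops from 2 to 1.

F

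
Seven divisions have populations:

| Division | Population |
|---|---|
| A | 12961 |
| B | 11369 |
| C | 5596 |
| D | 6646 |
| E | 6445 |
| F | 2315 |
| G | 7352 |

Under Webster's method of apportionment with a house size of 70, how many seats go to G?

10

Standard divisor 52684/70 ≈ 752.629; standard quotas: A 17.221, B 15.106, C 7.435, D 8.830, E 8.563, F 3.076, G 9.768.
Rounding to the nearest integer gives A 17, B 15, C 7, D 9, E 9, F 3, G 10 — total 70, matching the house size, so no adjustment is needed.
G receives 10.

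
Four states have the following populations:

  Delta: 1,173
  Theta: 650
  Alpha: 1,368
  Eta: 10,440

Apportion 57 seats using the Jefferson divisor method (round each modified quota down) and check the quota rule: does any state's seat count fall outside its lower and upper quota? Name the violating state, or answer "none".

Eta

Standard quotas: Delta 4.905, Theta 2.718, Alpha 5.720, Eta 43.656.
Jefferson allocation: Delta 5, Theta 2, Alpha 5, Eta 45.
Eta has quota 43.656 (lower 43, upper 44) but receives 45 — outside the quota interval.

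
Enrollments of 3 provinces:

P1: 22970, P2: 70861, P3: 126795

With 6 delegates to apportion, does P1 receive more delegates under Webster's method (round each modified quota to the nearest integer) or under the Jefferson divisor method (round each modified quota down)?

Webster

Webster: P1 1, P2 2, P3 3.
Jefferson: P1 0, P2 2, P3 4.
P1 gets 1 under Webster and 0 under Jefferson.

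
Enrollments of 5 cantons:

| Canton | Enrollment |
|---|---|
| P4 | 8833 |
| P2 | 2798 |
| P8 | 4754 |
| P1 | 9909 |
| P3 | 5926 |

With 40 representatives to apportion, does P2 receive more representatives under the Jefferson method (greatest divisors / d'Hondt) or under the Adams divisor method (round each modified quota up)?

Jefferson: P4 11, P2 3, P8 6, P1 13, P3 7.
Adams: P4 11, P2 4, P8 6, P1 12, P3 7.
P2 gets 3 under Jefferson and 4 under Adams.

Adams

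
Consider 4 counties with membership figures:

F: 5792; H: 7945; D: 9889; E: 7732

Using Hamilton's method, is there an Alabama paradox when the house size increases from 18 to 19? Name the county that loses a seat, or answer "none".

At 18 seats: F 3, H 5, D 6, E 4.
At 19 seats: F 3, H 5, D 6, E 5.
No county's allocation decreased.

none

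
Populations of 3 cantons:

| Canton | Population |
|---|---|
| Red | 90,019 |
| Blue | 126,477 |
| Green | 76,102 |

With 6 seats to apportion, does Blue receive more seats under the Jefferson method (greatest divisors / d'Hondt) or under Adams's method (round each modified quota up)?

Jefferson

Jefferson: Red 2, Blue 3, Green 1.
Adams: Red 2, Blue 2, Green 2.
Blue gets 3 under Jefferson and 2 under Adams.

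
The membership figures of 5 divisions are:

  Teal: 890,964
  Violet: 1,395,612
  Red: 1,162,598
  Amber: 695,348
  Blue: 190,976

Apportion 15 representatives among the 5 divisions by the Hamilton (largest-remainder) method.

The standard divisor is 4335498/15 ≈ 289033.2.
Standard quotas: Teal 3.0826, Violet 4.8286, Red 4.0224, Amber 2.4058, Blue 0.6607.
Lower quotas: Teal 3, Violet 4, Red 4, Amber 2, Blue 0 (sum 13, leaving 2 seats).
Remainders in descending order: Violet 0.8286, Blue 0.6607, Amber 0.4058, Teal 0.0826, Red 0.0224.
Largest remainders: Violet, Blue receive the extra seats.

Teal 3, Violet 5, Red 4, Amber 2, Blue 1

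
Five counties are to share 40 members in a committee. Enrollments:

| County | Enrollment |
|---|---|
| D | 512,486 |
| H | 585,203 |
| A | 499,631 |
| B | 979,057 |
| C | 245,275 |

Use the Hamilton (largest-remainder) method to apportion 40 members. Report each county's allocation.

D=7, H=8, A=7, B=14, C=4

Total 2821652; standard divisor 2821652/40 ≈ 70541.3.
Standard quotas: D 7.2650, H 8.2959, A 7.0828, B 13.8792, C 3.4770.
Lower quotas: D 7, H 8, A 7, B 13, C 3 (sum 38, leaving 2 seats).
Remainders in descending order: B 0.8792, C 0.4770, H 0.2959, D 0.2650, A 0.0828.
Largest remainders: B, C receive the extra seats.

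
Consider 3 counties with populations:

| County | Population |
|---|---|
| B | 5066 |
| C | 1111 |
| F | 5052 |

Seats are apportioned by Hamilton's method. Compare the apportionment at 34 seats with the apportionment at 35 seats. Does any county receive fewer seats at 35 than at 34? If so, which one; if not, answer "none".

At 34 seats: B 15, C 4, F 15.
At 35 seats: B 16, C 3, F 16.
C drops from 4 to 3.

C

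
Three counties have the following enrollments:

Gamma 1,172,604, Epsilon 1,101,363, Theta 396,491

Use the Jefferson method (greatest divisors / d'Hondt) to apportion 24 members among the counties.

Gamma 11, Epsilon 10, Theta 3

Standard divisor 2670458/24 ≈ 111269.083; standard quotas: Gamma 10.538, Epsilon 9.898, Theta 3.563.
Rounding down gives 10, 9, 3 = 22 seats, so the divisor must be adjusted.
With modified divisor 103400: modified quotas Gamma 11.340, Epsilon 10.651, Theta 3.835.
Rounding down: Gamma 11, Epsilon 10, Theta 3 (total 24).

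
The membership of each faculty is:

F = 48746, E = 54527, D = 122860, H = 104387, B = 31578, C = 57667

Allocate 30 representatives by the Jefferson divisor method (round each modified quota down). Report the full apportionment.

F=3, E=4, D=9, H=8, B=2, C=4

Standard divisor 419765/30 ≈ 13992.167; standard quotas: F 3.484, E 3.897, D 8.781, H 7.460, B 2.257, C 4.121.
Rounding down gives 3, 3, 8, 7, 2, 4 = 27 seats, so the divisor must be adjusted.
With modified divisor 12700: modified quotas F 3.838, E 4.293, D 9.674, H 8.219, B 2.486, C 4.541.
Rounding down: F 3, E 4, D 9, H 8, B 2, C 4 (total 30).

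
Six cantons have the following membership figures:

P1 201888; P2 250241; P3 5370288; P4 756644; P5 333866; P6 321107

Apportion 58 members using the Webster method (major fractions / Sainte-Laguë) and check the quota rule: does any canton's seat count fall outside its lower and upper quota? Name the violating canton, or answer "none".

Standard quotas: P1 1.619, P2 2.006, P3 43.057, P4 6.067, P5 2.677, P6 2.575.
Webster allocation: P1 2, P2 2, P3 42, P4 6, P5 3, P6 3.
P3 has quota 43.057 (lower 43, upper 44) but receives 42 — outside the quota interval.

P3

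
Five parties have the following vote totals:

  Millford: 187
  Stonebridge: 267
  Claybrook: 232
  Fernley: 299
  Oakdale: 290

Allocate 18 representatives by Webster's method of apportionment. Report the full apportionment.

Standard divisor 1275/18 ≈ 70.833; standard quotas: Millford 2.640, Stonebridge 3.769, Claybrook 3.275, Fernley 4.221, Oakdale 4.094.
Rounding to the nearest integer gives Millford 3, Stonebridge 4, Claybrook 3, Fernley 4, Oakdale 4 — total 18, matching the house size, so no adjustment is needed.

Millford=3, Stonebridge=4, Claybrook=3, Fernley=4, Oakdale=4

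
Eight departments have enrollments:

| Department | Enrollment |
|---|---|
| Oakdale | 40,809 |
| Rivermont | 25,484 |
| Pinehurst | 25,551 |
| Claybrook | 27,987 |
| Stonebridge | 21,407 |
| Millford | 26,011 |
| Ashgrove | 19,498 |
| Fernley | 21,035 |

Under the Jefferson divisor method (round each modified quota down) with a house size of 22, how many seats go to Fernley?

Standard divisor 207782/22 ≈ 9444.636; standard quotas: Oakdale 4.321, Rivermont 2.698, Pinehurst 2.705, Claybrook 2.963, Stonebridge 2.267, Millford 2.754, Ashgrove 2.064, Fernley 2.227.
Rounding down gives 4, 2, 2, 2, 2, 2, 2, 2 = 18 seats, so the divisor must be adjusted.
With modified divisor 8300: modified quotas Oakdale 4.917, Rivermont 3.070, Pinehurst 3.078, Claybrook 3.372, Stonebridge 2.579, Millford 3.134, Ashgrove 2.349, Fernley 2.534.
Rounding down: Oakdale 4, Rivermont 3, Pinehurst 3, Claybrook 3, Stonebridge 2, Millford 3, Ashgrove 2, Fernley 2 (total 22).
Fernley receives 2.

2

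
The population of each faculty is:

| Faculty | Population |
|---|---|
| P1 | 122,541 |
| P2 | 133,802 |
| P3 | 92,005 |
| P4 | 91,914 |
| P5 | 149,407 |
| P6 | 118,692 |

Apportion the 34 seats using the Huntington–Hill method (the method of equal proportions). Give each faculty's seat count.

P1=6, P2=7, P3=4, P4=4, P5=7, P6=6

With divisor 20610: modified quotas P1 5.946, P2 6.492, P3 4.464, P4 4.460, P5 7.249, P6 5.759.
Geometric-mean thresholds: P1 √(5·6)=5.477, P2 √(6·7)=6.481, P3 √(4·5)=4.472, P4 √(4·5)=4.472, P5 √(7·8)=7.483, P6 √(5·6)=5.477.
Each quota rounded against its threshold gives P1 6, P2 7, P3 4, P4 4, P5 7, P6 6 (total 34).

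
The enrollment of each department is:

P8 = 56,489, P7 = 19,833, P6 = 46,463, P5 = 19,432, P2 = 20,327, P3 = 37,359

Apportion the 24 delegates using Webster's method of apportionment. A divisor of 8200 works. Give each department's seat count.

With modified divisor 8200: modified quotas P8 6.889, P7 2.419, P6 5.666, P5 2.370, P2 2.479, P3 4.556.
Rounding to the nearest integer: P8 7, P7 2, P6 6, P5 2, P2 2, P3 5 (total 24).

P8 7, P7 2, P6 6, P5 2, P2 2, P3 5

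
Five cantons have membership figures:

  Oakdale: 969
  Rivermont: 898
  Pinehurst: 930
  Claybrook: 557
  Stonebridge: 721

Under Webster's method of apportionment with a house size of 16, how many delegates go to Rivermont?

3

Standard divisor 4075/16 ≈ 254.688; standard quotas: Oakdale 3.805, Rivermont 3.526, Pinehurst 3.652, Claybrook 2.187, Stonebridge 2.831.
Rounding to the nearest integer gives 4, 4, 4, 2, 3 = 17 seats, so the divisor must be adjusted.
With modified divisor 260: modified quotas Oakdale 3.727, Rivermont 3.454, Pinehurst 3.577, Claybrook 2.142, Stonebridge 2.773.
Rounding to the nearest integer: Oakdale 4, Rivermont 3, Pinehurst 4, Claybrook 2, Stonebridge 3 (total 16).
Rivermont receives 3.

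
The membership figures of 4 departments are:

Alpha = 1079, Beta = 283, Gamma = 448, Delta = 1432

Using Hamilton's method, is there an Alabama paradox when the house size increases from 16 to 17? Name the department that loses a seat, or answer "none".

At 16 seats: Alpha 5, Beta 2, Gamma 2, Delta 7.
At 17 seats: Alpha 6, Beta 1, Gamma 2, Delta 8.
Beta drops from 2 to 1.

Beta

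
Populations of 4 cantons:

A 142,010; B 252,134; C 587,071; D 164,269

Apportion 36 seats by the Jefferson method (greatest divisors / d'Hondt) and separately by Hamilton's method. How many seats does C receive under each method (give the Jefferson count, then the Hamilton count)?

Jefferson: A 4, B 8, C 19, D 5.
Hamilton: A 5, B 8, C 18, D 5.
C gets 19 under Jefferson and 18 under Hamilton.

19 and 18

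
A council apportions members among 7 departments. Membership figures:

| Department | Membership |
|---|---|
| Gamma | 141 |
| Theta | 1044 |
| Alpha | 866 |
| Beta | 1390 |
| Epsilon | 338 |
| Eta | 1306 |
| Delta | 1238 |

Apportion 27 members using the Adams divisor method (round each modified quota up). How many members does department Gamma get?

1

Standard divisor 6323/27 ≈ 234.185; standard quotas: Gamma 0.602, Theta 4.458, Alpha 3.698, Beta 5.935, Epsilon 1.443, Eta 5.577, Delta 5.286.
Rounding up gives 1, 5, 4, 6, 2, 6, 6 = 30 seats, so the divisor must be adjusted.
With modified divisor 270: modified quotas Gamma 0.522, Theta 3.867, Alpha 3.207, Beta 5.148, Epsilon 1.252, Eta 4.837, Delta 4.585.
Rounding up: Gamma 1, Theta 4, Alpha 4, Beta 6, Epsilon 2, Eta 5, Delta 5 (total 27).
Gamma receives 1.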